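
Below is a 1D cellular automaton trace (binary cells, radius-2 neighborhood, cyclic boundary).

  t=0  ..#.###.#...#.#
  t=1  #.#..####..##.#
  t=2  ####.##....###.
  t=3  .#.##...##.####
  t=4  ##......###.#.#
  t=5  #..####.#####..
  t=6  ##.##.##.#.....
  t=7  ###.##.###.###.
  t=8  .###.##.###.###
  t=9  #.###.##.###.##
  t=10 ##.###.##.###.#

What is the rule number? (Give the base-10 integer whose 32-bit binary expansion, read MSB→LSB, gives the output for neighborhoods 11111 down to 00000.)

  ##### -> .   bit 31 = 0  t=5,i=10
  ####. -> .   bit 30 = 0  t=1,i=7
  ###.# -> #   bit 29 = 1  t=0,i=6
  ###.. -> .   bit 28 = 0  t=1,i=8
  ##.## -> #   bit 27 = 1  t=1,i=13
  ##.#. -> #   bit 26 = 1  t=0,i=7
  ##..# -> .   bit 25 = 0  t=1,i=9
  ##... -> .   bit 24 = 0  t=2,i=7
  #.### -> .   bit 23 = 0  t=0,i=4
  #.##. -> .   bit 22 = 0  t=1,i=14
  #.#.# -> #   bit 21 = 1  t=3,i=1
  #.#.. -> #   bit 20 = 1  t=0,i=8
  #..## -> .   bit 19 = 0  t=1,i=4
  #..#. -> .   bit 18 = 0  t=0,i=1
  #...# -> .   bit 17 = 0  t=0,i=10
  #.... -> #   bit 16 = 1  t=2,i=8
  .#### -> #   bit 15 = 1  t=1,i=6
  .###. -> #   bit 14 = 1  t=0,i=5
  .##.# -> #   bit 13 = 1  t=1,i=0
  .##.. -> .   bit 12 = 0  t=2,i=6
  .#.## -> .   bit 11 = 0  t=0,i=3
  .#.#. -> .   bit 10 = 0  t=0,i=13
  .#..# -> #   bit 9 = 1  t=0,i=0
  .#... -> .   bit 8 = 0  t=0,i=9
  ..### -> #   bit 7 = 1  t=1,i=5
  ..##. -> #   bit 6 = 1  t=1,i=11
  ..#.# -> #   bit 5 = 1  t=0,i=2
  ..#.. -> #   bit 4 = 1  t=5,i=0
  ...## -> .   bit 3 = 0  t=2,i=10
  ...#. -> #   bit 2 = 1  t=0,i=11
  ....# -> #   bit 1 = 1  t=2,i=9
  ..... -> #   bit 0 = 1  t=4,i=4
  bits 00101100001100011110001011110111 = 741466871

741466871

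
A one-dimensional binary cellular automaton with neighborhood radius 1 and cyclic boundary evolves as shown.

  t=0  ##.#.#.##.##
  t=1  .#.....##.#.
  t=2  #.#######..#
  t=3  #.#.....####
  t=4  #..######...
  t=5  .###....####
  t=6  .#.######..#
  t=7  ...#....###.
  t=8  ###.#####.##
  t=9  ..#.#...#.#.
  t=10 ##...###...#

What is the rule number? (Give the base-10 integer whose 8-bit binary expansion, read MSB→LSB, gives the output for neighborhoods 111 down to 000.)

  ###|.  b7=0 t=0,i=0
  ##.|#  b6=1 t=0,i=1
  #.#|.  b5=0 t=0,i=2
  #..|#  b4=1 t=1,i=2
  .##|#  b3=1 t=0,i=7
  .#.|.  b2=0 t=0,i=3
  ..#|#  b1=1 t=1,i=0
  ...|#  b0=1 t=1,i=3
  bits 01011011 = 91

91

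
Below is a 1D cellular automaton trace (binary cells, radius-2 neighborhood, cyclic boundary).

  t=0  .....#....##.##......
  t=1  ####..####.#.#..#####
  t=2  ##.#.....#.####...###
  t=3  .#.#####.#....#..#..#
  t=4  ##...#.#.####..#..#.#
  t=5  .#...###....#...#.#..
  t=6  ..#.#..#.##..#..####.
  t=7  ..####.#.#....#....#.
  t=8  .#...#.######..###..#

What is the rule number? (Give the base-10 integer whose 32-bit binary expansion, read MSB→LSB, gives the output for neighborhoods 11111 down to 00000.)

2960205611

  ##### -> #   bit 31 = 1  t=1,i=0
  ####. -> .   bit 30 = 0  t=1,i=2
  ###.# -> #   bit 29 = 1  t=1,i=9
  ###.. -> #   bit 28 = 1  t=1,i=3
  ##.## -> .   bit 27 = 0  t=0,i=12
  ##.#. -> .   bit 26 = 0  t=1,i=10
  ##..# -> .   bit 25 = 0  t=1,i=4
  ##... -> .   bit 24 = 0  t=0,i=15
  #.### -> .   bit 23 = 0  t=2,i=11
  #.##. -> #   bit 22 = 1  t=0,i=13
  #.#.# -> #   bit 21 = 1  t=1,i=11
  #.#.. -> #   bit 20 = 1  t=1,i=13
  #..## -> .   bit 19 = 0  t=1,i=5
  #..#. -> .   bit 18 = 0  t=3,i=16
  #...# -> .   bit 17 = 0  t=2,i=16
  #.... -> #   bit 16 = 1  t=0,i=7
  .#### -> .   bit 15 = 0  t=1,i=7
  .###. -> .   bit 14 = 0  t=4,i=0
  .##.# -> #   bit 13 = 1  t=0,i=11
  .##.. -> .   bit 12 = 0  t=0,i=14
  .#.## -> .   bit 11 = 0  t=2,i=10
  .#.#. -> #   bit 10 = 1  t=1,i=12
  .#..# -> #   bit 9 = 1  t=1,i=14
  .#... -> #   bit 8 = 1  t=0,i=6
  ..### -> .   bit 7 = 0  t=1,i=6
  ..##. -> .   bit 6 = 0  t=0,i=10
  ..#.# -> #   bit 5 = 1  t=2,i=9
  ..#.. -> .   bit 4 = 0  t=0,i=5
  ...## -> #   bit 3 = 1  t=0,i=9
  ...#. -> .   bit 2 = 0  t=0,i=4
  ....# -> #   bit 1 = 1  t=0,i=3
  ..... -> #   bit 0 = 1  t=0,i=0
  bits 10110000011100010010011100101011 = 2960205611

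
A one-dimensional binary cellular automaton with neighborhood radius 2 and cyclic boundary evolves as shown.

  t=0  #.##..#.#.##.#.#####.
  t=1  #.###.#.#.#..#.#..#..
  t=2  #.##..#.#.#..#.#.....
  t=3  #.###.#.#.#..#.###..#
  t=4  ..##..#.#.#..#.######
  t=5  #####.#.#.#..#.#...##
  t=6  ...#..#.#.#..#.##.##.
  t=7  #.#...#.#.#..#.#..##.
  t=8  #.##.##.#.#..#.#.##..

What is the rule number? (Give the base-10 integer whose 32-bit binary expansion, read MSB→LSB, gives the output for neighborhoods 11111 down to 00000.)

1392071148

  nb #####: next=.  (t=0,i=17, bit31=0)
  nb ####.: next=#  (t=0,i=18, bit30=1)
  nb ###.#: next=.  (t=0,i=19, bit29=0)
  nb ###..: next=#  (t=3,i=17, bit28=1)
  nb ##.##: next=.  (t=3,i=1, bit27=0)
  nb ##.#.: next=.  (t=0,i=12, bit26=0)
  nb ##..#: next=#  (t=0,i=4, bit25=1)
  nb ##...: next=.  (t=6,i=20, bit24=0)
  nb #.###: next=#  (t=0,i=15, bit23=1)
  nb #.##.: next=#  (t=0,i=2, bit22=1)
  nb #.#.#: next=#  (t=0,i=0, bit21=1)
  nb #.#..: next=#  (t=1,i=10, bit20=1)
  nb #..##: next=#  (t=3,i=19, bit19=1)
  nb #..#.: next=.  (t=0,i=5, bit18=0)
  nb #...#: next=.  (t=5,i=17, bit17=0)
  nb #....: next=#  (t=2,i=17, bit16=1)
  nb .####: next=.  (t=0,i=16, bit15=0)
  nb .###.: next=#  (t=1,i=3, bit14=1)
  nb .##.#: next=.  (t=0,i=11, bit13=0)
  nb .##..: next=#  (t=0,i=3, bit12=1)
  nb .#.##: next=.  (t=0,i=1, bit11=0)
  nb .#.#.: next=.  (t=0,i=7, bit10=0)
  nb .#..#: next=.  (t=1,i=11, bit9=0)
  nb .#...: next=#  (t=2,i=16, bit8=1)
  nb ..###: next=#  (t=5,i=19, bit7=1)
  nb ..##.: next=#  (t=3,i=20, bit6=1)
  nb ..#.#: next=#  (t=0,i=6, bit5=1)
  nb ..#..: next=.  (t=1,i=18, bit4=0)
  nb ...##: next=#  (t=5,i=18, bit3=1)
  nb ...#.: next=#  (t=2,i=20, bit2=1)
  nb ....#: next=.  (t=2,i=19, bit1=0)
  nb .....: next=.  (t=2,i=18, bit0=0)
  bits 01010010111110010101000111101100 = 1392071148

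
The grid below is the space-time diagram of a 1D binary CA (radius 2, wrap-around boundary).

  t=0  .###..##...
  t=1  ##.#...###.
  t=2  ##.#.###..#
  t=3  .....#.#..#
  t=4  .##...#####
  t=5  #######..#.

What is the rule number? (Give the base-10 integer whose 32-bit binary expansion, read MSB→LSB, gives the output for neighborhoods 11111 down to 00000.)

1507276441

  [31] ##### => .  t=4,i=8
  [30] ####. => #  t=4,i=9
  [29] ###.# => .  t=1,i=9
  [28] ###.. => #  t=0,i=3
  [27] ##.## => #  t=1,i=10
  [26] ##.#. => .  t=1,i=2
  [25] ##..# => .  t=0,i=4
  [24] ##... => #  t=0,i=8
  [23] #.### => #  t=2,i=5
  [22] #.##. => #  t=1,i=0
  [21] #.#.# => .  t=2,i=3
  [20] #.#.. => #  t=1,i=3
  [19] #..## => .  t=0,i=5
  [18] #..#. => #  t=3,i=9
  [17] #...# => #  t=1,i=5
  [16] #.... => #  t=0,i=9
  [15] .#### => .  t=4,i=7
  [14] .###. => .  t=0,i=2
  [13] .##.# => #  t=1,i=1
  [12] .##.. => #  t=0,i=7
  [11] .#.## => .  t=2,i=4
  [10] .#.#. => #  t=3,i=6
  [9] .#..# => #  t=3,i=8
  [8] .#... => .  t=1,i=4
  [7] ..### => #  t=0,i=1
  [6] ..##. => .  t=0,i=6
  [5] ..#.# => .  t=3,i=5
  [4] ..#.. => #  t=3,i=10
  [3] ...## => #  t=0,i=0
  [2] ...#. => .  t=3,i=4
  [1] ....# => .  t=0,i=10
  [0] ..... => #  t=3,i=2
  bits 01011001110101110011011010011001 = 1507276441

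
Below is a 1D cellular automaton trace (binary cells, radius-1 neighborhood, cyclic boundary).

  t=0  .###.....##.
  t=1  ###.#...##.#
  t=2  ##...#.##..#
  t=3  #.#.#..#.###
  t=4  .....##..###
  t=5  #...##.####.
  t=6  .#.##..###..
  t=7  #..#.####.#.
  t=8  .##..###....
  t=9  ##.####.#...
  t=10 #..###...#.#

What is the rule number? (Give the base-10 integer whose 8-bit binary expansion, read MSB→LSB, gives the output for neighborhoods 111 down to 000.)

  nb ###: next=#  (t=0,i=2, bit7=1)
  nb ##.: next=.  (t=0,i=3, bit6=0)
  nb #.#: next=.  (t=1,i=3, bit5=0)
  nb #..: next=#  (t=0,i=4, bit4=1)
  nb .##: next=#  (t=0,i=1, bit3=1)
  nb .#.: next=.  (t=1,i=4, bit2=0)
  nb ..#: next=#  (t=0,i=0, bit1=1)
  nb ...: next=.  (t=0,i=5, bit0=0)
  bits 10011010 = 154

154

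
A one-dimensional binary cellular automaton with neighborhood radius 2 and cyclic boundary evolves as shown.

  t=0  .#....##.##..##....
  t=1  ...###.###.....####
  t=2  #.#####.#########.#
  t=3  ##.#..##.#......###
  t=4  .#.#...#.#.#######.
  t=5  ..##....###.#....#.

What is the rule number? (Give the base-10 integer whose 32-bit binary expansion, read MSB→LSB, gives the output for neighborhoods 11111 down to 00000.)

  nb #####: next=.  (t=2,i=4, bit31=0)
  nb ####.: next=.  (t=1,i=17, bit30=0)
  nb ###.#: next=#  (t=1,i=5, bit29=1)
  nb ###..: next=#  (t=1,i=9, bit28=1)
  nb ##.##: next=#  (t=0,i=8, bit27=1)
  nb ##.#.: next=.  (t=3,i=2, bit26=0)
  nb ##..#: next=.  (t=0,i=11, bit25=0)
  nb ##...: next=#  (t=0,i=15, bit24=1)
  nb #.###: next=.  (t=1,i=7, bit23=0)
  nb #.##.: next=#  (t=0,i=9, bit22=1)
  nb #.#.#: next=#  (t=4,i=9, bit21=1)
  nb #.#..: next=#  (t=3,i=3, bit20=1)
  nb #..##: next=.  (t=0,i=12, bit19=0)
  nb #..#.: next=.  (t=4,i=0, bit18=0)
  nb #...#: next=.  (t=1,i=1, bit17=0)
  nb #....: next=#  (t=0,i=3, bit16=1)
  nb .####: next=#  (t=1,i=16, bit15=1)
  nb .###.: next=#  (t=1,i=4, bit14=1)
  nb .##.#: next=#  (t=0,i=7, bit13=1)
  nb .##..: next=.  (t=0,i=10, bit12=0)
  nb .#.##: next=#  (t=4,i=10, bit11=1)
  nb .#.#.: next=#  (t=4,i=2, bit10=1)
  nb .#..#: next=.  (t=3,i=4, bit9=0)
  nb .#...: next=.  (t=0,i=2, bit8=0)
  nb ..###: next=#  (t=1,i=3, bit7=1)
  nb ..##.: next=.  (t=0,i=6, bit6=0)
  nb ..#.#: next=.  (t=4,i=1, bit5=0)
  nb ..#..: next=.  (t=0,i=1, bit4=0)
  nb ...##: next=#  (t=0,i=5, bit3=1)
  nb ...#.: next=.  (t=0,i=0, bit2=0)
  nb ....#: next=#  (t=0,i=4, bit1=1)
  nb .....: next=#  (t=0,i=17, bit0=1)
  bits 00111001011100011110110010001011 = 963767435

963767435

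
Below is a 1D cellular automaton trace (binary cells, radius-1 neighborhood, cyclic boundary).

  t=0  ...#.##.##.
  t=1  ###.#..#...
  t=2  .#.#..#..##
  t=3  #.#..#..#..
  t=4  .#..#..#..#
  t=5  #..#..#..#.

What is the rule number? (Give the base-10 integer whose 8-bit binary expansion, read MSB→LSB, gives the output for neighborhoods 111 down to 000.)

  ###|#  b7=1 t=1,i=1
  ##.|.  b6=0 t=0,i=6
  #.#|#  b5=1 t=0,i=4
  #..|.  b4=0 t=0,i=10
  .##|.  b3=0 t=0,i=5
  .#.|.  b2=0 t=0,i=3
  ..#|#  b1=1 t=0,i=2
  ...|#  b0=1 t=0,i=0
  bits 10100011 = 163

163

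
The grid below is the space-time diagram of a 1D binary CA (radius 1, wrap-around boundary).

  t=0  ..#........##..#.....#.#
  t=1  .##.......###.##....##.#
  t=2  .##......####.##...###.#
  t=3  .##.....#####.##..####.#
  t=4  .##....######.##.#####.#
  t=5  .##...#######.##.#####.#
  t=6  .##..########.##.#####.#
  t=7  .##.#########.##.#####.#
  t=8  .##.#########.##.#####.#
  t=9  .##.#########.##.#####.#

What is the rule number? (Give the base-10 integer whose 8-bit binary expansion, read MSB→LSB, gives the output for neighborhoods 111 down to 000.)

  nb ###: next=#  (t=1,i=11, bit7=1)
  nb ##.: next=#  (t=0,i=12, bit6=1)
  nb #.#: next=.  (t=0,i=22, bit5=0)
  nb #..: next=.  (t=0,i=0, bit4=0)
  nb .##: next=#  (t=0,i=11, bit3=1)
  nb .#.: next=#  (t=0,i=2, bit2=1)
  nb ..#: next=#  (t=0,i=1, bit1=1)
  nb ...: next=.  (t=0,i=4, bit0=0)
  bits 11001110 = 206

206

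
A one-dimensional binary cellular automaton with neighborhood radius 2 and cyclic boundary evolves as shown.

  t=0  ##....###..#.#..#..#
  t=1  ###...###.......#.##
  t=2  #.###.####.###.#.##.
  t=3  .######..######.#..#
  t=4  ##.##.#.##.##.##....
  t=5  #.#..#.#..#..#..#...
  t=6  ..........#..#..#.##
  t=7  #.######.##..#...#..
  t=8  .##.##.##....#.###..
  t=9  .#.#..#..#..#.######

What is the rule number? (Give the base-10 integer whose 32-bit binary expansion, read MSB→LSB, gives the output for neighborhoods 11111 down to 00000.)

  [31] ##### => #  t=1,i=0
  [30] ####. => .  t=1,i=1
  [29] ###.# => #  t=2,i=4
  [28] ###.. => #  t=0,i=1
  [27] ##.## => #  t=2,i=5
  [26] ##.#. => #  t=2,i=14
  [25] ##..# => .  t=0,i=9
  [24] ##... => #  t=0,i=2
  [23] #.### => #  t=1,i=18
  [22] #.##. => .  t=2,i=17
  [21] #.#.# => .  t=2,i=0
  [20] #.#.. => .  t=0,i=13
  [19] #..## => #  t=0,i=18
  [18] #..#. => .  t=0,i=10
  [17] #...# => #  t=1,i=4
  [16] #.... => .  t=0,i=3
  [15] .#### => .  t=1,i=19
  [14] .###. => #  t=0,i=0
  [13] .##.# => .  t=2,i=18
  [12] .##.. => .  t=4,i=15
  [11] .#.## => #  t=1,i=17
  [10] .#.#. => .  t=0,i=12
  [9] .#..# => .  t=0,i=14
  [8] .#... => .  t=5,i=17
  [7] ..### => #  t=0,i=6
  [6] ..##. => #  t=4,i=0
  [5] ..#.# => .  t=0,i=11
  [4] ..#.. => #  t=0,i=16
  [3] ...## => .  t=0,i=5
  [2] ...#. => #  t=1,i=15
  [1] ....# => .  t=0,i=4
  [0] ..... => #  t=1,i=11
  bits 10111101100010100100100011010101 = 3179956437

3179956437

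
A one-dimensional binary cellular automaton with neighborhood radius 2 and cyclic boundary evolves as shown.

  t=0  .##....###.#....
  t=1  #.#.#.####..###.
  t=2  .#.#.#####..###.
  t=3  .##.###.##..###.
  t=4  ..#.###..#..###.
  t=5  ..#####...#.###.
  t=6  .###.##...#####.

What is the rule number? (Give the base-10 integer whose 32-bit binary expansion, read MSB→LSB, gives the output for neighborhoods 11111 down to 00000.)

  #####|.  b31=0 t=2,i=7
  ####.|#  b30=1 t=1,i=8
  ###.#|#  b29=1 t=0,i=9
  ###..|#  b28=1 t=1,i=9
  ##.##|.  b27=0 t=3,i=3
  ##.#.|.  b26=0 t=0,i=10
  ##..#|.  b25=0 t=1,i=10
  ##...|.  b24=0 t=0,i=3
  #.###|#  b23=1 t=1,i=6
  #.##.|.  b22=0 t=3,i=8
  #.#.#|.  b21=0 t=1,i=0
  #.#..|.  b20=0 t=0,i=11
  #..##|.  b19=0 t=1,i=11
  #..#.|.  b18=0 t=2,i=0
  #...#|.  b17=0 t=4,i=0
  #....|#  b16=1 t=0,i=4
  .####|#  b15=1 t=1,i=7
  .###.|#  b14=1 t=0,i=8
  .##.#|#  b13=1 t=3,i=2
  .##..|#  b12=1 t=0,i=2
  .#.##|#  b11=1 t=1,i=5
  .#.#.|#  b10=1 t=1,i=1
  .#..#|#  b9=1 t=4,i=10
  .#...|#  b8=1 t=0,i=12
  ..###|#  b7=1 t=0,i=7
  ..##.|.  b6=0 t=0,i=1
  ..#.#|#  b5=1 t=2,i=1
  ..#..|.  b4=0 t=4,i=9
  ...##|#  b3=1 t=0,i=0
  ...#.|.  b2=0 t=4,i=1
  ....#|.  b1=0 t=0,i=5
  .....|#  b0=1 t=0,i=14
  bits 01110000100000011111111110101001 = 1887567785

1887567785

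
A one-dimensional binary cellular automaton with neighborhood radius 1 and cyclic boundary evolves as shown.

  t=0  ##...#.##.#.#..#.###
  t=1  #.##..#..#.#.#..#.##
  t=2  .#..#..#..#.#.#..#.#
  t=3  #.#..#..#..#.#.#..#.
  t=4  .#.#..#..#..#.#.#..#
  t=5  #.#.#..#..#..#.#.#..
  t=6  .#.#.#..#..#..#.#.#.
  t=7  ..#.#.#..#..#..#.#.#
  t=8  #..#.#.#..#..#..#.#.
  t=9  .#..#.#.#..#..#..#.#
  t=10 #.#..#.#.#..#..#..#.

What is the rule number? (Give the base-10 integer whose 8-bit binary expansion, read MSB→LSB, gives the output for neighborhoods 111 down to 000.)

  ### -> #   bit 7 = 1  t=0,i=0
  ##. -> .   bit 6 = 0  t=0,i=1
  #.# -> #   bit 5 = 1  t=0,i=6
  #.. -> #   bit 4 = 1  t=0,i=2
  .## -> .   bit 3 = 0  t=0,i=7
  .#. -> .   bit 2 = 0  t=0,i=5
  ..# -> .   bit 1 = 0  t=0,i=4
  ... -> #   bit 0 = 1  t=0,i=3
  bits 10110001 = 177

177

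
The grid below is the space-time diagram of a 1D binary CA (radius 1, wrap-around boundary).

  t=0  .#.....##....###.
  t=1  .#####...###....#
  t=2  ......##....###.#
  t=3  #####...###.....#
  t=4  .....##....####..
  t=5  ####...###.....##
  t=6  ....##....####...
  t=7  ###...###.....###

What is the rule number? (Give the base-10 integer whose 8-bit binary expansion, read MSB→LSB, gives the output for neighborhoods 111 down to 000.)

  ### -> .   bit 7 = 0  t=0,i=14
  ##. -> .   bit 6 = 0  t=0,i=8
  #.# -> .   bit 5 = 0  t=1,i=0
  #.. -> #   bit 4 = 1  t=0,i=2
  .## -> .   bit 3 = 0  t=0,i=7
  .#. -> #   bit 2 = 1  t=0,i=1
  ..# -> .   bit 1 = 0  t=0,i=0
  ... -> #   bit 0 = 1  t=0,i=3
  bits 00010101 = 21

21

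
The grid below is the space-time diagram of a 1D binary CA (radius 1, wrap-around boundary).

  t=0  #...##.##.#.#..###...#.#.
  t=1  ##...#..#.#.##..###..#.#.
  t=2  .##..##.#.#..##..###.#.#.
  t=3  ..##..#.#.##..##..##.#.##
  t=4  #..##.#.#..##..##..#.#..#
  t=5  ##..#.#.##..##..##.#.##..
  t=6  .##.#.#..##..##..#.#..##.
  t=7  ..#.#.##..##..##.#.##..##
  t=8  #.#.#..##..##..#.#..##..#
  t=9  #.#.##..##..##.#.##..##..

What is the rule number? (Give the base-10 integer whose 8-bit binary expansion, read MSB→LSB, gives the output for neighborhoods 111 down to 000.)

212

  [7] ### => #  t=0,i=16
  [6] ##. => #  t=0,i=5
  [5] #.# => .  t=0,i=6
  [4] #.. => #  t=0,i=1
  [3] .## => .  t=0,i=4
  [2] .#. => #  t=0,i=0
  [1] ..# => .  t=0,i=3
  [0] ... => .  t=0,i=2
  bits 11010100 = 212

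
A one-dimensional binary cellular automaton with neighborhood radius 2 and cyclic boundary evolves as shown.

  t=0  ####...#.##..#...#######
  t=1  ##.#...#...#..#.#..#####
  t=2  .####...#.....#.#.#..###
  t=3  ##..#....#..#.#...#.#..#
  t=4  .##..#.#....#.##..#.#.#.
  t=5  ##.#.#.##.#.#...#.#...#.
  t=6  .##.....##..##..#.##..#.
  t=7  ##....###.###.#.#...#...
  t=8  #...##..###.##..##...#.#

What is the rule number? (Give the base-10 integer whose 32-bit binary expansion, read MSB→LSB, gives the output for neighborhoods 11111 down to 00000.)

3197641066

  ##### -> #   bit 31 = 1  t=0,i=0
  ####. -> .   bit 30 = 0  t=0,i=2
  ###.# -> #   bit 29 = 1  t=1,i=1
  ###.. -> #   bit 28 = 1  t=0,i=3
  ##.## -> #   bit 27 = 1  t=2,i=0
  ##.#. -> #   bit 26 = 1  t=1,i=2
  ##..# -> #   bit 25 = 1  t=0,i=11
  ##... -> .   bit 24 = 0  t=0,i=4
  #.### -> #   bit 23 = 1  t=2,i=1
  #.##. -> .   bit 22 = 0  t=0,i=9
  #.#.# -> .   bit 21 = 0  t=2,i=16
  #.#.. -> #   bit 20 = 1  t=1,i=3
  #..## -> #   bit 19 = 1  t=1,i=18
  #..#. -> .   bit 18 = 0  t=0,i=12
  #...# -> .   bit 17 = 0  t=0,i=5
  #.... -> .   bit 16 = 0  t=2,i=10
  .#### -> .   bit 15 = 0  t=0,i=18
  .###. -> .   bit 14 = 0  t=2,i=22
  .##.# -> #   bit 13 = 1  t=5,i=1
  .##.. -> .   bit 12 = 0  t=0,i=10
  .#.## -> .   bit 11 = 0  t=0,i=8
  .#.#. -> .   bit 10 = 0  t=1,i=15
  .#..# -> .   bit 9 = 0  t=1,i=12
  .#... -> #   bit 8 = 1  t=0,i=14
  ..### -> .   bit 7 = 0  t=0,i=17
  ..##. -> #   bit 6 = 1  t=4,i=1
  ..#.# -> #   bit 5 = 1  t=0,i=7
  ..#.. -> .   bit 4 = 0  t=0,i=13
  ...## -> #   bit 3 = 1  t=0,i=16
  ...#. -> .   bit 2 = 0  t=0,i=6
  ....# -> #   bit 1 = 1  t=2,i=12
  ..... -> .   bit 0 = 0  t=2,i=11
  bits 10111110100110000010000101101010 = 3197641066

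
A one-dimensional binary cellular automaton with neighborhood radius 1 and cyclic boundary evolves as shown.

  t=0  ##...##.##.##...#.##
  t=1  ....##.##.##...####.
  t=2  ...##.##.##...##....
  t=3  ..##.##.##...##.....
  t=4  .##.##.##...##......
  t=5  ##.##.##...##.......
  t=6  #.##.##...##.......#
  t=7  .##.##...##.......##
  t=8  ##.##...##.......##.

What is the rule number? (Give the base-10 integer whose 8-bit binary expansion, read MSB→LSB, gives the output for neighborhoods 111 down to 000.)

46

  ###|.  b7=0 t=0,i=0
  ##.|.  b6=0 t=0,i=1
  #.#|#  b5=1 t=0,i=7
  #..|.  b4=0 t=0,i=2
  .##|#  b3=1 t=0,i=5
  .#.|#  b2=1 t=0,i=16
  ..#|#  b1=1 t=0,i=4
  ...|.  b0=0 t=0,i=3
  bits 00101110 = 46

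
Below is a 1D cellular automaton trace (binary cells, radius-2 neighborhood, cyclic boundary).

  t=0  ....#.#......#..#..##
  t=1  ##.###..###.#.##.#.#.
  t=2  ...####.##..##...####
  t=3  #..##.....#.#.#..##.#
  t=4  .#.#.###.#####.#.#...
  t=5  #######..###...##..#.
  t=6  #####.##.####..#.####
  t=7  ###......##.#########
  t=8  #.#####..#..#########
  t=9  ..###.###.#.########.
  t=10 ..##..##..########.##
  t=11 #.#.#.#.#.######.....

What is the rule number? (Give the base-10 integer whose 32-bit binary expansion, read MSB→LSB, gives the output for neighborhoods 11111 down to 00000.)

  nb #####: next=#  (t=4,i=11, bit31=1)
  nb ####.: next=.  (t=2,i=5, bit30=0)
  nb ###.#: next=.  (t=1,i=10, bit29=0)
  nb ###..: next=#  (t=1,i=5, bit28=1)
  nb ##.##: next=.  (t=1,i=2, bit27=0)
  nb ##.#.: next=.  (t=1,i=11, bit26=0)
  nb ##..#: next=#  (t=1,i=6, bit25=1)
  nb ##...: next=#  (t=0,i=0, bit24=1)
  nb #.###: next=#  (t=1,i=3, bit23=1)
  nb #.##.: next=.  (t=1,i=0, bit22=0)
  nb #.#.#: next=#  (t=1,i=12, bit21=1)
  nb #.#..: next=.  (t=0,i=6, bit20=0)
  nb #..##: next=.  (t=0,i=18, bit19=0)
  nb #..#.: next=#  (t=0,i=15, bit18=1)
  nb #...#: next=.  (t=2,i=1, bit17=0)
  nb #....: next=#  (t=0,i=1, bit16=1)
  nb .####: next=#  (t=2,i=4, bit15=1)
  nb .###.: next=#  (t=1,i=4, bit14=1)
  nb .##.#: next=.  (t=1,i=1, bit13=0)
  nb .##..: next=.  (t=0,i=20, bit12=0)
  nb .#.##: next=#  (t=1,i=13, bit11=1)
  nb .#.#.: next=#  (t=0,i=5, bit10=1)
  nb .#..#: next=#  (t=0,i=14, bit9=1)
  nb .#...: next=.  (t=0,i=7, bit8=0)
  nb ..###: next=#  (t=1,i=8, bit7=1)
  nb ..##.: next=#  (t=0,i=19, bit6=1)
  nb ..#.#: next=#  (t=0,i=4, bit5=1)
  nb ..#..: next=.  (t=0,i=13, bit4=0)
  nb ...##: next=.  (t=2,i=2, bit3=0)
  nb ...#.: next=#  (t=0,i=3, bit2=1)
  nb ....#: next=.  (t=0,i=2, bit1=0)
  nb .....: next=#  (t=0,i=9, bit0=1)
  bits 10010011101001011100111011100101 = 2477117157

2477117157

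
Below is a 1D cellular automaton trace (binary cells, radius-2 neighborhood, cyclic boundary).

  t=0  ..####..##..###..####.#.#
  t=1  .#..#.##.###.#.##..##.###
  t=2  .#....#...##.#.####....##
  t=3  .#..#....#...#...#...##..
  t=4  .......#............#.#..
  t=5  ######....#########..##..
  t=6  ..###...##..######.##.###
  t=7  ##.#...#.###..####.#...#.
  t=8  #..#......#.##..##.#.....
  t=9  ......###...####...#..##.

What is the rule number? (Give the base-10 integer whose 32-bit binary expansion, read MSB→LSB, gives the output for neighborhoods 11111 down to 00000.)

  ##### -> #   bit 31 = 1  t=5,i=2
  ####. -> #   bit 30 = 1  t=0,i=4
  ###.# -> #   bit 29 = 1  t=0,i=20
  ###.. -> .   bit 28 = 0  t=0,i=5
  ##.## -> .   bit 27 = 0  t=1,i=8
  ##.#. -> .   bit 26 = 0  t=0,i=21
  ##..# -> #   bit 25 = 1  t=0,i=6
  ##... -> .   bit 24 = 0  t=2,i=19
  #.### -> .   bit 23 = 0  t=1,i=9
  #.##. -> #   bit 22 = 1  t=1,i=6
  #.#.# -> #   bit 21 = 1  t=0,i=22
  #.#.. -> #   bit 20 = 1  t=0,i=24
  #..## -> #   bit 19 = 1  t=0,i=1
  #..#. -> .   bit 18 = 0  t=1,i=3
  #...# -> .   bit 17 = 0  t=2,i=8
  #.... -> .   bit 16 = 0  t=2,i=3
  .#### -> .   bit 15 = 0  t=0,i=3
  .###. -> #   bit 14 = 1  t=0,i=13
  .##.# -> .   bit 13 = 0  t=1,i=7
  .##.. -> #   bit 12 = 1  t=0,i=9
  .#.## -> .   bit 11 = 0  t=1,i=5
  .#.#. -> #   bit 10 = 1  t=0,i=23
  .#..# -> .   bit 9 = 0  t=0,i=0
  .#... -> .   bit 8 = 0  t=2,i=2
  ..### -> .   bit 7 = 0  t=0,i=2
  ..##. -> .   bit 6 = 0  t=0,i=8
  ..#.# -> .   bit 5 = 0  t=1,i=4
  ..#.. -> .   bit 4 = 0  t=2,i=6
  ...## -> #   bit 3 = 1  t=2,i=9
  ...#. -> .   bit 2 = 0  t=2,i=5
  ....# -> #   bit 1 = 1  t=2,i=4
  ..... -> #   bit 0 = 1  t=4,i=0
  bits 11100010011110000101010000001011 = 3799536651

3799536651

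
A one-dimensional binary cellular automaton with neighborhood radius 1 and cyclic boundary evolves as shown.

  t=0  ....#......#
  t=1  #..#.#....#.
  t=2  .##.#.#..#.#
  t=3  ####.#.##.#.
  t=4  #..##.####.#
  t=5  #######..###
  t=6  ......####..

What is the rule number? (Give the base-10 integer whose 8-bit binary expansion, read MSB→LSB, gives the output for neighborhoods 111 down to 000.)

122

  ### -> .   bit 7 = 0  t=3,i=1
  ##. -> #   bit 6 = 1  t=2,i=2
  #.# -> #   bit 5 = 1  t=1,i=4
  #.. -> #   bit 4 = 1  t=0,i=0
  .## -> #   bit 3 = 1  t=2,i=1
  .#. -> .   bit 2 = 0  t=0,i=4
  ..# -> #   bit 1 = 1  t=0,i=3
  ... -> .   bit 0 = 0  t=0,i=1
  bits 01111010 = 122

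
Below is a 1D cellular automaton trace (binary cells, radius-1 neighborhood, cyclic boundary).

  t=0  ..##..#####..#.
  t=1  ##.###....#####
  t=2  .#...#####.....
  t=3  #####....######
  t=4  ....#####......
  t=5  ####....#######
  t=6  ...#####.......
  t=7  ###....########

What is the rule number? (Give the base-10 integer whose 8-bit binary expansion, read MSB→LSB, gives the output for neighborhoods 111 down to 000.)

87

  [7] ### => .  t=0,i=7
  [6] ##. => #  t=0,i=3
  [5] #.# => .  t=1,i=2
  [4] #.. => #  t=0,i=4
  [3] .## => .  t=0,i=2
  [2] .#. => #  t=0,i=13
  [1] ..# => #  t=0,i=1
  [0] ... => #  t=0,i=0
  bits 01010111 = 87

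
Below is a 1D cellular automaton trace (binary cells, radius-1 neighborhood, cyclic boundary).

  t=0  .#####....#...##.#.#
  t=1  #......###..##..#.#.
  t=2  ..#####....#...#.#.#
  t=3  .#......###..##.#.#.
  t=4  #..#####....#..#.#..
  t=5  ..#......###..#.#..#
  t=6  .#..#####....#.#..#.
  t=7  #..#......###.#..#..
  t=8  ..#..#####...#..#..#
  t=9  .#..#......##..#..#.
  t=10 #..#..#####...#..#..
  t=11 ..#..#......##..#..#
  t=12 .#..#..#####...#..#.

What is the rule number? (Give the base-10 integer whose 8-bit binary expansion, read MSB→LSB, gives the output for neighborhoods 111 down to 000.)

35

  [7] ### => .  t=0,i=2
  [6] ##. => .  t=0,i=5
  [5] #.# => #  t=0,i=0
  [4] #.. => .  t=0,i=6
  [3] .## => .  t=0,i=1
  [2] .#. => .  t=0,i=10
  [1] ..# => #  t=0,i=9
  [0] ... => #  t=0,i=7
  bits 00100011 = 35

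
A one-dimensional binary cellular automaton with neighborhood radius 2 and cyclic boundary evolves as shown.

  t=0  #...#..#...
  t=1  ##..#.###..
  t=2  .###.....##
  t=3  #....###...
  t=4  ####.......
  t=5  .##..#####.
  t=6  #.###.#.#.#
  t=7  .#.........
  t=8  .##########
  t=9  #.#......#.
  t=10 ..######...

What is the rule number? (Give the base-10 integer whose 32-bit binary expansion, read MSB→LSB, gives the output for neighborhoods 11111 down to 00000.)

1243451667

  nb #####: next=.  (t=5,i=7, bit31=0)
  nb ####.: next=#  (t=4,i=2, bit30=1)
  nb ###.#: next=.  (t=6,i=4, bit29=0)
  nb ###..: next=.  (t=1,i=8, bit28=0)
  nb ##.##: next=#  (t=2,i=0, bit27=1)
  nb ##.#.: next=.  (t=6,i=5, bit26=0)
  nb ##..#: next=#  (t=1,i=2, bit25=1)
  nb ##...: next=.  (t=2,i=4, bit24=0)
  nb #.###: next=.  (t=1,i=6, bit23=0)
  nb #.##.: next=.  (t=6,i=10, bit22=0)
  nb #.#.#: next=.  (t=6,i=6, bit21=0)
  nb #.#..: next=#  (t=9,i=2, bit20=1)
  nb #..##: next=#  (t=1,i=10, bit19=1)
  nb #..#.: next=#  (t=0,i=6, bit18=1)
  nb #...#: next=.  (t=0,i=2, bit17=0)
  nb #....: next=#  (t=2,i=5, bit16=1)
  nb .####: next=#  (t=4,i=1, bit15=1)
  nb .###.: next=.  (t=1,i=7, bit14=0)
  nb .##.#: next=.  (t=2,i=10, bit13=0)
  nb .##..: next=#  (t=1,i=1, bit12=1)
  nb .#.##: next=.  (t=1,i=5, bit11=0)
  nb .#.#.: next=.  (t=6,i=7, bit10=0)
  nb .#..#: next=.  (t=0,i=5, bit9=0)
  nb .#...: next=#  (t=0,i=1, bit8=1)
  nb ..###: next=.  (t=3,i=5, bit7=0)
  nb ..##.: next=.  (t=1,i=0, bit6=0)
  nb ..#.#: next=.  (t=1,i=4, bit5=0)
  nb ..#..: next=#  (t=0,i=0, bit4=1)
  nb ...##: next=.  (t=2,i=8, bit3=0)
  nb ...#.: next=.  (t=0,i=3, bit2=0)
  nb ....#: next=#  (t=2,i=7, bit1=1)
  nb .....: next=#  (t=2,i=6, bit0=1)
  bits 01001010000111011001000100010011 = 1243451667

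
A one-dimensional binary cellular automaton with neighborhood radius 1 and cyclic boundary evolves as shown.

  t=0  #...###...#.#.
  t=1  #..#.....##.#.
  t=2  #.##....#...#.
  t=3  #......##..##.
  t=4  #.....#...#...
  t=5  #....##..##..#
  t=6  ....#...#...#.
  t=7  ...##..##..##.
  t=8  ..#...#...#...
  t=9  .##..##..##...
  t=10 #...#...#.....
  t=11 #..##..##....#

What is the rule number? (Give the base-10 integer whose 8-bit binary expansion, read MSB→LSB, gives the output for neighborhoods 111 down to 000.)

6

  ###|.  b7=0 t=0,i=5
  ##.|.  b6=0 t=0,i=6
  #.#|.  b5=0 t=0,i=11
  #..|.  b4=0 t=0,i=1
  .##|.  b3=0 t=0,i=4
  .#.|#  b2=1 t=0,i=0
  ..#|#  b1=1 t=0,i=3
  ...|.  b0=0 t=0,i=2
  bits 00000110 = 6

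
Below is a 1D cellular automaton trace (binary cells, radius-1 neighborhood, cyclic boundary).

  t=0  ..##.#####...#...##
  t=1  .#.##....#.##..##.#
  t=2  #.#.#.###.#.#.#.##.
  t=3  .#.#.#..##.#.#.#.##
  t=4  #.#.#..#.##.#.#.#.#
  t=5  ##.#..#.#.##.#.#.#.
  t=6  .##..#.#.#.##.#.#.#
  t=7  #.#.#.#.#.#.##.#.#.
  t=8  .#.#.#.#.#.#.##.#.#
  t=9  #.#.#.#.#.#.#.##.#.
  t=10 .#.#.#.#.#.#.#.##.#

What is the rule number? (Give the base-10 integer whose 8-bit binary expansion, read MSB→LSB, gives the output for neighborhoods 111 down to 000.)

  nb ###: next=.  (t=0,i=6, bit7=0)
  nb ##.: next=#  (t=0,i=3, bit6=1)
  nb #.#: next=#  (t=0,i=4, bit5=1)
  nb #..: next=.  (t=0,i=0, bit4=0)
  nb .##: next=.  (t=0,i=2, bit3=0)
  nb .#.: next=.  (t=0,i=13, bit2=0)
  nb ..#: next=#  (t=0,i=1, bit1=1)
  nb ...: next=#  (t=0,i=11, bit0=1)
  bits 01100011 = 99

99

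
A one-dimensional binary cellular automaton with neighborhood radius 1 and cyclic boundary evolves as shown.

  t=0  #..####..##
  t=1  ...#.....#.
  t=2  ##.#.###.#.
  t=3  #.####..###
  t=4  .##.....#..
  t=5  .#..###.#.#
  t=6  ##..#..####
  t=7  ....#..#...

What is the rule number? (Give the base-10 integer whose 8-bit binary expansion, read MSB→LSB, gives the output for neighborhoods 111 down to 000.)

  ### -> .   bit 7 = 0  t=0,i=4
  ##. -> .   bit 6 = 0  t=0,i=0
  #.# -> #   bit 5 = 1  t=2,i=2
  #.. -> .   bit 4 = 0  t=0,i=1
  .## -> #   bit 3 = 1  t=0,i=3
  .#. -> #   bit 2 = 1  t=1,i=3
  ..# -> .   bit 1 = 0  t=0,i=2
  ... -> #   bit 0 = 1  t=1,i=0
  bits 00101101 = 45

45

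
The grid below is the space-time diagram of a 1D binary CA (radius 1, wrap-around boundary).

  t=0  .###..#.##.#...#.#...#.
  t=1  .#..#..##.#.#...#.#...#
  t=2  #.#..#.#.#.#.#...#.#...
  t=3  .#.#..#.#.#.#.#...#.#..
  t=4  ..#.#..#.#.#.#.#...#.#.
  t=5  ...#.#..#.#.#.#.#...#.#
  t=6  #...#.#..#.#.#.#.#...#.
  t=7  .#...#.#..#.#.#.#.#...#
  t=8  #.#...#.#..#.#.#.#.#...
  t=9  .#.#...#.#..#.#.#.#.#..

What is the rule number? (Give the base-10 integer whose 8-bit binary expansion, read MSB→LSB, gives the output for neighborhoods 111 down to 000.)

56

  ### -> .   bit 7 = 0  t=0,i=2
  ##. -> .   bit 6 = 0  t=0,i=3
  #.# -> #   bit 5 = 1  t=0,i=7
  #.. -> #   bit 4 = 1  t=0,i=4
  .## -> #   bit 3 = 1  t=0,i=1
  .#. -> .   bit 2 = 0  t=0,i=6
  ..# -> .   bit 1 = 0  t=0,i=0
  ... -> .   bit 0 = 0  t=0,i=13
  bits 00111000 = 56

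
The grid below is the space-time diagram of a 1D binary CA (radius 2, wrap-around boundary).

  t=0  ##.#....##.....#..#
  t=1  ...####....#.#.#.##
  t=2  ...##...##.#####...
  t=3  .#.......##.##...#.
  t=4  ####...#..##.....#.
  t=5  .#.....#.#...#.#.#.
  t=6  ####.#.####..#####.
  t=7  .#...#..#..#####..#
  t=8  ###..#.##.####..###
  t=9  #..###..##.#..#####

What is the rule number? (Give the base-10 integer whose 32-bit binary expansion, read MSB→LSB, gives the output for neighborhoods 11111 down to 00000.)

  ##### -> #   bit 31 = 1  t=2,i=13
  ####. -> .   bit 30 = 0  t=1,i=5
  ###.# -> .   bit 29 = 0  t=0,i=1
  ###.. -> .   bit 28 = 0  t=1,i=6
  ##.## -> #   bit 27 = 1  t=2,i=10
  ##.#. -> .   bit 26 = 0  t=0,i=2
  ##..# -> #   bit 25 = 1  t=6,i=11
  ##... -> .   bit 24 = 0  t=0,i=10
  #.### -> .   bit 23 = 0  t=2,i=11
  #.##. -> .   bit 22 = 0  t=1,i=17
  #.#.# -> #   bit 21 = 1  t=1,i=13
  #.#.. -> #   bit 20 = 1  t=0,i=3
  #..## -> #   bit 19 = 1  t=0,i=17
  #..#. -> #   bit 18 = 1  t=3,i=0
  #...# -> .   bit 17 = 0  t=1,i=1
  #.... -> #   bit 16 = 1  t=0,i=5
  .#### -> #   bit 15 = 1  t=1,i=4
  .###. -> .   bit 14 = 0  t=0,i=0
  .##.# -> #   bit 13 = 1  t=2,i=9
  .##.. -> .   bit 12 = 0  t=0,i=9
  .#.## -> .   bit 11 = 0  t=1,i=16
  .#.#. -> #   bit 10 = 1  t=1,i=12
  .#..# -> .   bit 9 = 0  t=0,i=16
  .#... -> #   bit 8 = 1  t=0,i=4
  ..### -> #   bit 7 = 1  t=0,i=18
  ..##. -> .   bit 6 = 0  t=0,i=8
  ..#.# -> #   bit 5 = 1  t=1,i=11
  ..#.. -> #   bit 4 = 1  t=0,i=15
  ...## -> .   bit 3 = 0  t=0,i=7
  ...#. -> .   bit 2 = 0  t=0,i=14
  ....# -> #   bit 1 = 1  t=0,i=6
  ..... -> .   bit 0 = 0  t=0,i=12
  bits 10001010001111011010010110110010 = 2319295922

2319295922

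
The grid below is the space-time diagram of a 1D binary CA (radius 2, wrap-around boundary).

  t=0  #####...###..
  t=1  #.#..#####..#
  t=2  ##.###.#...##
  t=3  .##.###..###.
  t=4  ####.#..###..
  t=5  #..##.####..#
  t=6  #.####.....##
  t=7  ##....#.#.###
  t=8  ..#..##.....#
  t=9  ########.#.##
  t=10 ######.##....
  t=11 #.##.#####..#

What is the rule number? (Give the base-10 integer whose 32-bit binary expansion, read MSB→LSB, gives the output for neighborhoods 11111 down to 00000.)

2907599613

  ##### -> #   bit 31 = 1  t=0,i=2
  ####. -> .   bit 30 = 0  t=0,i=3
  ###.# -> #   bit 29 = 1  t=2,i=1
  ###.. -> .   bit 28 = 0  t=0,i=4
  ##.## -> #   bit 27 = 1  t=2,i=2
  ##.#. -> #   bit 26 = 1  t=1,i=1
  ##..# -> .   bit 25 = 0  t=0,i=11
  ##... -> #   bit 24 = 1  t=0,i=5
  #.### -> .   bit 23 = 0  t=2,i=3
  #.##. -> #   bit 22 = 1  t=10,i=7
  #.#.# -> .   bit 21 = 0  t=7,i=8
  #.#.. -> .   bit 20 = 0  t=1,i=2
  #..## -> #   bit 19 = 1  t=0,i=12
  #..#. -> #   bit 18 = 1  t=8,i=1
  #...# -> #   bit 17 = 1  t=0,i=6
  #.... -> .   bit 16 = 0  t=6,i=7
  .#### -> .   bit 15 = 0  t=0,i=1
  .###. -> #   bit 14 = 1  t=0,i=9
  .##.# -> #   bit 13 = 1  t=1,i=0
  .##.. -> #   bit 12 = 1  t=5,i=0
  .#.## -> .   bit 11 = 0  t=7,i=9
  .#.#. -> .   bit 10 = 0  t=7,i=7
  .#..# -> #   bit 9 = 1  t=1,i=3
  .#... -> .   bit 8 = 0  t=2,i=8
  ..### -> #   bit 7 = 1  t=0,i=0
  ..##. -> #   bit 6 = 1  t=1,i=12
  ..#.# -> #   bit 5 = 1  t=7,i=6
  ..#.. -> #   bit 4 = 1  t=8,i=2
  ...## -> #   bit 3 = 1  t=0,i=7
  ...#. -> #   bit 2 = 1  t=7,i=5
  ....# -> .   bit 1 = 0  t=6,i=9
  ..... -> #   bit 0 = 1  t=6,i=8
  bits 10101101010011100111001011111101 = 2907599613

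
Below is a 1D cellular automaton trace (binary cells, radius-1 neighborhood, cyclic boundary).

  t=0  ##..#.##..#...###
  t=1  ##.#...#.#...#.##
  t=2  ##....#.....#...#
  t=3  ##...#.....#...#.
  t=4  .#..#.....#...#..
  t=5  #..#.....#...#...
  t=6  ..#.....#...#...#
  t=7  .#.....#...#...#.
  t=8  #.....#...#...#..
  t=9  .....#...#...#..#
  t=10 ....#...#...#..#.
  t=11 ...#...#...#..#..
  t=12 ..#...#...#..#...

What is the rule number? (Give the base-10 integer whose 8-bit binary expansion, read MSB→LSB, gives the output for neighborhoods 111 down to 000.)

  ###|#  b7=1 t=0,i=0
  ##.|#  b6=1 t=0,i=1
  #.#|.  b5=0 t=0,i=5
  #..|.  b4=0 t=0,i=2
  .##|.  b3=0 t=0,i=6
  .#.|.  b2=0 t=0,i=4
  ..#|#  b1=1 t=0,i=3
  ...|.  b0=0 t=0,i=12
  bits 11000010 = 194

194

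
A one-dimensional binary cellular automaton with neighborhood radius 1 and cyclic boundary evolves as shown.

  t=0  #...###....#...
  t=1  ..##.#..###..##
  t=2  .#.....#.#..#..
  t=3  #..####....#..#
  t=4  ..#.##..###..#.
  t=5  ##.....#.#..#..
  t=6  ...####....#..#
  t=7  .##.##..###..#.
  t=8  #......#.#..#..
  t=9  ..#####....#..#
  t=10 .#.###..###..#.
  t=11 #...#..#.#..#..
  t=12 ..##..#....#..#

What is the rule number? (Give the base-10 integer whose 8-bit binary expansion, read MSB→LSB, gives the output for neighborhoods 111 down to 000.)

  [7] ### => #  t=0,i=5
  [6] ##. => .  t=0,i=6
  [5] #.# => .  t=1,i=4
  [4] #.. => .  t=0,i=1
  [3] .## => .  t=0,i=4
  [2] .#. => .  t=0,i=0
  [1] ..# => #  t=0,i=3
  [0] ... => #  t=0,i=2
  bits 10000011 = 131

131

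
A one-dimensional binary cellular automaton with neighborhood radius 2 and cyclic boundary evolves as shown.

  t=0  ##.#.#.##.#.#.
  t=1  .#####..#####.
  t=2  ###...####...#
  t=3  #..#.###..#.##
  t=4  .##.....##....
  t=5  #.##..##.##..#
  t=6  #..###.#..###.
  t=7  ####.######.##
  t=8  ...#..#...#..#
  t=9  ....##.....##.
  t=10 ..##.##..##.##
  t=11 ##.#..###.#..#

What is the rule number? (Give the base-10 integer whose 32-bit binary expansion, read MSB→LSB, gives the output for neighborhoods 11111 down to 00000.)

  nb #####: next=.  (t=1,i=3, bit31=0)
  nb ####.: next=.  (t=1,i=4, bit30=0)
  nb ###.#: next=#  (t=6,i=5, bit29=1)
  nb ###..: next=.  (t=1,i=5, bit28=0)
  nb ##.##: next=.  (t=5,i=1, bit27=0)
  nb ##.#.: next=#  (t=0,i=2, bit26=1)
  nb ##..#: next=#  (t=1,i=6, bit25=1)
  nb ##...: next=#  (t=2,i=3, bit24=1)
  nb #.###: next=.  (t=3,i=5, bit23=0)
  nb #.##.: next=.  (t=0,i=0, bit22=0)
  nb #.#.#: next=#  (t=0,i=3, bit21=1)
  nb #.#..: next=#  (t=6,i=0, bit20=1)
  nb #..##: next=#  (t=1,i=0, bit19=1)
  nb #..#.: next=#  (t=3,i=2, bit18=1)
  nb #...#: next=.  (t=2,i=4, bit17=0)
  nb #....: next=.  (t=4,i=4, bit16=0)
  nb .####: next=#  (t=1,i=2, bit15=1)
  nb .###.: next=.  (t=3,i=6, bit14=0)
  nb .##.#: next=#  (t=0,i=1, bit13=1)
  nb .##..: next=#  (t=4,i=2, bit12=1)
  nb .#.##: next=.  (t=0,i=6, bit11=0)
  nb .#.#.: next=#  (t=0,i=4, bit10=1)
  nb .#..#: next=#  (t=6,i=1, bit9=1)
  nb .#...: next=.  (t=8,i=0, bit8=0)
  nb ..###: next=#  (t=1,i=1, bit7=1)
  nb ..##.: next=.  (t=4,i=1, bit6=0)
  nb ..#.#: next=.  (t=3,i=3, bit5=0)
  nb ..#..: next=.  (t=8,i=3, bit4=0)
  nb ...##: next=#  (t=2,i=5, bit3=1)
  nb ...#.: next=.  (t=8,i=2, bit2=0)
  nb ....#: next=#  (t=4,i=6, bit1=1)
  nb .....: next=.  (t=4,i=5, bit0=0)
  bits 00100111001111001011011010001010 = 658290314

658290314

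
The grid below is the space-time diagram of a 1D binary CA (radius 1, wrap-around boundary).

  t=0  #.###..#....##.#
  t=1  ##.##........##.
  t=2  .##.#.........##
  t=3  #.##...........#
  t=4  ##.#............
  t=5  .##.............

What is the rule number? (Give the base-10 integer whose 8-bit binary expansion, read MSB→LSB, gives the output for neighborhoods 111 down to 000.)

224

  ### -> #   bit 7 = 1  t=0,i=3
  ##. -> #   bit 6 = 1  t=0,i=0
  #.# -> #   bit 5 = 1  t=0,i=1
  #.. -> .   bit 4 = 0  t=0,i=5
  .## -> .   bit 3 = 0  t=0,i=2
  .#. -> .   bit 2 = 0  t=0,i=7
  ..# -> .   bit 1 = 0  t=0,i=6
  ... -> .   bit 0 = 0  t=0,i=9
  bits 11100000 = 224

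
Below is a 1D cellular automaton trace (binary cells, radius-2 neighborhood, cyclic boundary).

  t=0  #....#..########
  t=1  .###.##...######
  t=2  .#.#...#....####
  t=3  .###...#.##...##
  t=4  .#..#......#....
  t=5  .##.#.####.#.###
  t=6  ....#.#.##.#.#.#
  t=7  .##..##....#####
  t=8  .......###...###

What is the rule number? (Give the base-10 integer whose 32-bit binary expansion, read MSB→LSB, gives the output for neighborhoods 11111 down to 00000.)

3786475027

  ##### -> #   bit 31 = 1  t=0,i=10
  ####. -> #   bit 30 = 1  t=0,i=15
  ###.# -> #   bit 29 = 1  t=1,i=3
  ###.. -> .   bit 28 = 0  t=0,i=0
  ##.## -> .   bit 27 = 0  t=1,i=0
  ##.#. -> .   bit 26 = 0  t=2,i=0
  ##..# -> .   bit 25 = 0  t=7,i=3
  ##... -> #   bit 24 = 1  t=0,i=1
  #.### -> #   bit 23 = 1  t=1,i=1
  #.##. -> .   bit 22 = 0  t=1,i=5
  #.#.# -> #   bit 21 = 1  t=2,i=1
  #.#.. -> #   bit 20 = 1  t=2,i=3
  #..## -> .   bit 19 = 0  t=0,i=7
  #..#. -> .   bit 18 = 0  t=4,i=3
  #...# -> .   bit 17 = 0  t=1,i=8
  #.... -> #   bit 16 = 1  t=0,i=2
  .#### -> .   bit 15 = 0  t=0,i=9
  .###. -> .   bit 14 = 0  t=1,i=2
  .##.# -> .   bit 13 = 0  t=3,i=15
  .##.. -> .   bit 12 = 0  t=1,i=6
  .#.## -> .   bit 11 = 0  t=3,i=8
  .#.#. -> #   bit 10 = 1  t=2,i=2
  .#..# -> #   bit 9 = 1  t=0,i=6
  .#... -> .   bit 8 = 0  t=2,i=4
  ..### -> .   bit 7 = 0  t=0,i=8
  ..##. -> .   bit 6 = 0  t=3,i=14
  ..#.# -> .   bit 5 = 0  t=3,i=7
  ..#.. -> #   bit 4 = 1  t=0,i=5
  ...## -> .   bit 3 = 0  t=1,i=9
  ...#. -> .   bit 2 = 0  t=0,i=4
  ....# -> #   bit 1 = 1  t=0,i=3
  ..... -> #   bit 0 = 1  t=4,i=7
  bits 11100001101100010000011000010011 = 3786475027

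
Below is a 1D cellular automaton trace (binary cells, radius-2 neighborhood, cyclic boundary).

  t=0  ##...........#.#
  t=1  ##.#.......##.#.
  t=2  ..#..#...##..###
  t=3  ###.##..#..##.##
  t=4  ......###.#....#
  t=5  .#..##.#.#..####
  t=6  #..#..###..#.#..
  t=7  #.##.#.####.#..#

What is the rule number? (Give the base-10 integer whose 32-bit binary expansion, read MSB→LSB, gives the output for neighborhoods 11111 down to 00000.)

372100126

  nb #####: next=.  (t=3,i=0, bit31=0)
  nb ####.: next=.  (t=3,i=1, bit30=0)
  nb ###.#: next=.  (t=3,i=2, bit29=0)
  nb ###..: next=#  (t=0,i=1, bit28=1)
  nb ##.##: next=.  (t=3,i=3, bit27=0)
  nb ##.#.: next=#  (t=1,i=2, bit26=1)
  nb ##..#: next=#  (t=2,i=0, bit25=1)
  nb ##...: next=.  (t=0,i=2, bit24=0)
  nb #.###: next=.  (t=0,i=15, bit23=0)
  nb #.##.: next=.  (t=1,i=0, bit22=0)
  nb #.#.#: next=#  (t=1,i=14, bit21=1)
  nb #.#..: next=.  (t=1,i=3, bit20=0)
  nb #..##: next=#  (t=2,i=12, bit19=1)
  nb #..#.: next=#  (t=2,i=1, bit18=1)
  nb #...#: next=.  (t=2,i=7, bit17=0)
  nb #....: next=#  (t=0,i=3, bit16=1)
  nb .####: next=#  (t=3,i=15, bit15=1)
  nb .###.: next=#  (t=0,i=0, bit14=1)
  nb .##.#: next=.  (t=1,i=1, bit13=0)
  nb .##..: next=.  (t=2,i=10, bit12=0)
  nb .#.##: next=#  (t=0,i=14, bit11=1)
  nb .#.#.: next=#  (t=5,i=8, bit10=1)
  nb .#..#: next=.  (t=2,i=3, bit9=0)
  nb .#...: next=.  (t=1,i=4, bit8=0)
  nb ..###: next=.  (t=2,i=13, bit7=0)
  nb ..##.: next=.  (t=1,i=11, bit6=0)
  nb ..#.#: next=.  (t=0,i=13, bit5=0)
  nb ..#..: next=#  (t=2,i=2, bit4=1)
  nb ...##: next=#  (t=1,i=10, bit3=1)
  nb ...#.: next=#  (t=0,i=12, bit2=1)
  nb ....#: next=#  (t=0,i=11, bit1=1)
  nb .....: next=.  (t=0,i=4, bit0=0)
  bits 00010110001011011100110000011110 = 372100126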